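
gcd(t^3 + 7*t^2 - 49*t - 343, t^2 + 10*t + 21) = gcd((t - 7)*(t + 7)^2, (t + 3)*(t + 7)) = t + 7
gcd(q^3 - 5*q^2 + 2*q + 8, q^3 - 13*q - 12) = q^2 - 3*q - 4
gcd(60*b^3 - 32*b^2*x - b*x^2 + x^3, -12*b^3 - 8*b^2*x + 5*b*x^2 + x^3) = -12*b^2 + 4*b*x + x^2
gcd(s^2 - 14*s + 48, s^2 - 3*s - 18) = s - 6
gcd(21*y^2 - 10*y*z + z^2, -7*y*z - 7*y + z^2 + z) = 7*y - z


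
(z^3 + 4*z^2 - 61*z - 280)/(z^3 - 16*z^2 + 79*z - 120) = (z^2 + 12*z + 35)/(z^2 - 8*z + 15)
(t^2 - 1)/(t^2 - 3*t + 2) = (t + 1)/(t - 2)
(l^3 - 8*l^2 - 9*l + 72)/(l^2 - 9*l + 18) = (l^2 - 5*l - 24)/(l - 6)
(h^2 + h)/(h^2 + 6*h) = (h + 1)/(h + 6)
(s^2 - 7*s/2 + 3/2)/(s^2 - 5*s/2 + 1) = (s - 3)/(s - 2)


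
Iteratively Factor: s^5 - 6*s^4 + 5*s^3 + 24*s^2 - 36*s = (s - 3)*(s^4 - 3*s^3 - 4*s^2 + 12*s) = (s - 3)*(s + 2)*(s^3 - 5*s^2 + 6*s) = (s - 3)^2*(s + 2)*(s^2 - 2*s) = (s - 3)^2*(s - 2)*(s + 2)*(s)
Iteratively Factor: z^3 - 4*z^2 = (z)*(z^2 - 4*z) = z^2*(z - 4)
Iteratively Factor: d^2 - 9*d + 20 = (d - 4)*(d - 5)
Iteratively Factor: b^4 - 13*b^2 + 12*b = (b + 4)*(b^3 - 4*b^2 + 3*b) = (b - 1)*(b + 4)*(b^2 - 3*b) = (b - 3)*(b - 1)*(b + 4)*(b)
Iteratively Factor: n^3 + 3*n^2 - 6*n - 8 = (n + 1)*(n^2 + 2*n - 8) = (n - 2)*(n + 1)*(n + 4)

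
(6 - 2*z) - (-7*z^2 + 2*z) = 7*z^2 - 4*z + 6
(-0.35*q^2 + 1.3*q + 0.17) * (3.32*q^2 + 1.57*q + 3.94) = -1.162*q^4 + 3.7665*q^3 + 1.2264*q^2 + 5.3889*q + 0.6698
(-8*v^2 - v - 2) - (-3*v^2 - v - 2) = -5*v^2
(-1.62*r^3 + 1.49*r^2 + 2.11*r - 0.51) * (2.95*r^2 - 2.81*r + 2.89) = -4.779*r^5 + 8.9477*r^4 - 2.6442*r^3 - 3.1275*r^2 + 7.531*r - 1.4739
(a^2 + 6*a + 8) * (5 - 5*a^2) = -5*a^4 - 30*a^3 - 35*a^2 + 30*a + 40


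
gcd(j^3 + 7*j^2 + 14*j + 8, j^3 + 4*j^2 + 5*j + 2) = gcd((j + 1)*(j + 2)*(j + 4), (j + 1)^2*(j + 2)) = j^2 + 3*j + 2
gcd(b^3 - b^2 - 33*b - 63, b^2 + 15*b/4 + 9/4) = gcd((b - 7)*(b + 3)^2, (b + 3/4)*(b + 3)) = b + 3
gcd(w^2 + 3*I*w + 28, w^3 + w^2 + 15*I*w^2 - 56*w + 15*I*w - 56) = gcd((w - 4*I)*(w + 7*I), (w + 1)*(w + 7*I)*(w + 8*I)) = w + 7*I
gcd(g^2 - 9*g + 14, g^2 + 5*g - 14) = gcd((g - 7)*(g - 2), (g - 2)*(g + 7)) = g - 2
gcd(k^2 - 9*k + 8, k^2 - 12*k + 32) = k - 8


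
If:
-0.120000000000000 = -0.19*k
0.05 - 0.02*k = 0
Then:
No Solution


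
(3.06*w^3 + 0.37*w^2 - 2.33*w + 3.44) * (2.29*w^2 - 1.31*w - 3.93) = 7.0074*w^5 - 3.1613*w^4 - 17.8462*w^3 + 9.4758*w^2 + 4.6505*w - 13.5192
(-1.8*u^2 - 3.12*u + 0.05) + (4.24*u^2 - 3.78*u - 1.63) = 2.44*u^2 - 6.9*u - 1.58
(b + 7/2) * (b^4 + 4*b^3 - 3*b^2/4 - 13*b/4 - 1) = b^5 + 15*b^4/2 + 53*b^3/4 - 47*b^2/8 - 99*b/8 - 7/2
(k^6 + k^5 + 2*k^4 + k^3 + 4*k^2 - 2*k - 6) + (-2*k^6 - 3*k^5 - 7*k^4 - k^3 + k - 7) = -k^6 - 2*k^5 - 5*k^4 + 4*k^2 - k - 13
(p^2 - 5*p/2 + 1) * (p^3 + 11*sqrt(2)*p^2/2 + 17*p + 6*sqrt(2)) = p^5 - 5*p^4/2 + 11*sqrt(2)*p^4/2 - 55*sqrt(2)*p^3/4 + 18*p^3 - 85*p^2/2 + 23*sqrt(2)*p^2/2 - 15*sqrt(2)*p + 17*p + 6*sqrt(2)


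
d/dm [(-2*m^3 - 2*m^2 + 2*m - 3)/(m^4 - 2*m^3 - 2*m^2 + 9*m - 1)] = (2*m^6 + 4*m^5 - 6*m^4 - 16*m^3 - 26*m^2 - 8*m + 25)/(m^8 - 4*m^7 + 26*m^5 - 34*m^4 - 32*m^3 + 85*m^2 - 18*m + 1)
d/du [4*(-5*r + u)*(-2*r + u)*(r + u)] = 12*r^2 - 48*r*u + 12*u^2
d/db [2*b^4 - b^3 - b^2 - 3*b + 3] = 8*b^3 - 3*b^2 - 2*b - 3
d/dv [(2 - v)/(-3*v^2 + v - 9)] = (3*v^2 - v - (v - 2)*(6*v - 1) + 9)/(3*v^2 - v + 9)^2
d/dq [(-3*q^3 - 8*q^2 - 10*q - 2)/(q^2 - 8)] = (-3*q^4 + 82*q^2 + 132*q + 80)/(q^4 - 16*q^2 + 64)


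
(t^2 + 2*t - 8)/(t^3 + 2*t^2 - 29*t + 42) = (t + 4)/(t^2 + 4*t - 21)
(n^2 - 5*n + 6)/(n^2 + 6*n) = (n^2 - 5*n + 6)/(n*(n + 6))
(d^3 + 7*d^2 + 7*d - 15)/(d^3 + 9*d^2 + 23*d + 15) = (d - 1)/(d + 1)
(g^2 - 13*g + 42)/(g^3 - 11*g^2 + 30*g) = (g - 7)/(g*(g - 5))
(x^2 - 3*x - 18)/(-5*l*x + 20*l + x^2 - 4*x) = (-x^2 + 3*x + 18)/(5*l*x - 20*l - x^2 + 4*x)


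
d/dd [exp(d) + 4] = exp(d)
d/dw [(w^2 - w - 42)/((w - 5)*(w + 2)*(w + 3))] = (-w^4 + 2*w^3 + 107*w^2 - 60*w - 768)/(w^6 - 38*w^4 - 60*w^3 + 361*w^2 + 1140*w + 900)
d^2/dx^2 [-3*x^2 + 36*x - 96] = -6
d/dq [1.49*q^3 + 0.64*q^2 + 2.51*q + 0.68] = 4.47*q^2 + 1.28*q + 2.51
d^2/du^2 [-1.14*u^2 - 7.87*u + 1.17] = -2.28000000000000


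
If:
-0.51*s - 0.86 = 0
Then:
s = -1.69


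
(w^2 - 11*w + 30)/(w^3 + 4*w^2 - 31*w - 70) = (w - 6)/(w^2 + 9*w + 14)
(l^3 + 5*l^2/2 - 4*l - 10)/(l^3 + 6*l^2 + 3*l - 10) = (l^2 + l/2 - 5)/(l^2 + 4*l - 5)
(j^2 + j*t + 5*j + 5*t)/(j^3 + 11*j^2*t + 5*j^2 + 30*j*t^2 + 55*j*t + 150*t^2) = (j + t)/(j^2 + 11*j*t + 30*t^2)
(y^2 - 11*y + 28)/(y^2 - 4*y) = (y - 7)/y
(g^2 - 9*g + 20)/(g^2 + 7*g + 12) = (g^2 - 9*g + 20)/(g^2 + 7*g + 12)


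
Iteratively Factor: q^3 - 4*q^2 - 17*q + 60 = (q - 5)*(q^2 + q - 12) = (q - 5)*(q + 4)*(q - 3)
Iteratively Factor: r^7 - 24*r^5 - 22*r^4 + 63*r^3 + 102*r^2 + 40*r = (r - 5)*(r^6 + 5*r^5 + r^4 - 17*r^3 - 22*r^2 - 8*r) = (r - 5)*(r + 1)*(r^5 + 4*r^4 - 3*r^3 - 14*r^2 - 8*r) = (r - 5)*(r - 2)*(r + 1)*(r^4 + 6*r^3 + 9*r^2 + 4*r) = (r - 5)*(r - 2)*(r + 1)^2*(r^3 + 5*r^2 + 4*r) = (r - 5)*(r - 2)*(r + 1)^3*(r^2 + 4*r) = (r - 5)*(r - 2)*(r + 1)^3*(r + 4)*(r)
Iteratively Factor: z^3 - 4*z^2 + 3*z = (z)*(z^2 - 4*z + 3) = z*(z - 3)*(z - 1)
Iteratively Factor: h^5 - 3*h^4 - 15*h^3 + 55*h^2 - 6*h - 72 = (h + 1)*(h^4 - 4*h^3 - 11*h^2 + 66*h - 72) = (h - 3)*(h + 1)*(h^3 - h^2 - 14*h + 24) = (h - 3)^2*(h + 1)*(h^2 + 2*h - 8) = (h - 3)^2*(h - 2)*(h + 1)*(h + 4)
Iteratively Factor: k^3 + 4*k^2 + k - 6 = (k - 1)*(k^2 + 5*k + 6) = (k - 1)*(k + 2)*(k + 3)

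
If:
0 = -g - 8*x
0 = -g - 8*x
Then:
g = -8*x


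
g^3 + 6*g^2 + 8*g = g*(g + 2)*(g + 4)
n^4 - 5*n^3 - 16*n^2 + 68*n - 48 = (n - 6)*(n - 2)*(n - 1)*(n + 4)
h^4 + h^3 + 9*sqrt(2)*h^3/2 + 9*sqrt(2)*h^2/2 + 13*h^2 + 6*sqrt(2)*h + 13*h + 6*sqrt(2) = (h + 1)*(h + sqrt(2))*(h + 3*sqrt(2)/2)*(h + 2*sqrt(2))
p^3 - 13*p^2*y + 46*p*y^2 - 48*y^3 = (p - 8*y)*(p - 3*y)*(p - 2*y)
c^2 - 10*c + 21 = (c - 7)*(c - 3)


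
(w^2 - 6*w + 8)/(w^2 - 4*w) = (w - 2)/w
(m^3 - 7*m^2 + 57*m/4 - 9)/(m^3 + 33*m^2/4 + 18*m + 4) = (4*m^3 - 28*m^2 + 57*m - 36)/(4*m^3 + 33*m^2 + 72*m + 16)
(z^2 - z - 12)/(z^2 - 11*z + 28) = (z + 3)/(z - 7)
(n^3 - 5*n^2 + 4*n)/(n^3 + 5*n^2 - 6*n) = (n - 4)/(n + 6)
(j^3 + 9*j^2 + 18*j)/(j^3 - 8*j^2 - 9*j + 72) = j*(j + 6)/(j^2 - 11*j + 24)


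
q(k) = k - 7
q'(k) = 1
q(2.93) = -4.07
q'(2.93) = 1.00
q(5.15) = -1.85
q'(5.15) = 1.00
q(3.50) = -3.50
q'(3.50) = 1.00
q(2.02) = -4.98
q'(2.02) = 1.00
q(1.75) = -5.25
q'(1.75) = 1.00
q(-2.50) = -9.50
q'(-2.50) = 1.00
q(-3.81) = -10.81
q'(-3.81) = 1.00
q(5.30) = -1.70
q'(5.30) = 1.00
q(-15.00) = -22.00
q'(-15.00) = 1.00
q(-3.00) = -10.00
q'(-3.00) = 1.00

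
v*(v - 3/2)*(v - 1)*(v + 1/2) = v^4 - 2*v^3 + v^2/4 + 3*v/4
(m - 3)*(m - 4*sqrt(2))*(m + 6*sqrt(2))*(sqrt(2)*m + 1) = sqrt(2)*m^4 - 3*sqrt(2)*m^3 + 5*m^3 - 46*sqrt(2)*m^2 - 15*m^2 - 48*m + 138*sqrt(2)*m + 144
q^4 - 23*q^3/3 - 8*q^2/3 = q^2*(q - 8)*(q + 1/3)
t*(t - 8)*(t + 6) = t^3 - 2*t^2 - 48*t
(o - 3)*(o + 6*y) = o^2 + 6*o*y - 3*o - 18*y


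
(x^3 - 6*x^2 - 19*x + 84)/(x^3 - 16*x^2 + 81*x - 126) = (x + 4)/(x - 6)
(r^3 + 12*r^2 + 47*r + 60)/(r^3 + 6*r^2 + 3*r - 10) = (r^2 + 7*r + 12)/(r^2 + r - 2)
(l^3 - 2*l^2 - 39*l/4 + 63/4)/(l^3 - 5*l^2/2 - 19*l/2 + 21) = (l - 3/2)/(l - 2)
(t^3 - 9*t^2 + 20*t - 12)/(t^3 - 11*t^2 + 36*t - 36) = (t - 1)/(t - 3)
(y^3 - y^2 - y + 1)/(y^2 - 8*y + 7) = (y^2 - 1)/(y - 7)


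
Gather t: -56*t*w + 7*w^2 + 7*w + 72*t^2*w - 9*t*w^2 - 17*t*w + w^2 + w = 72*t^2*w + t*(-9*w^2 - 73*w) + 8*w^2 + 8*w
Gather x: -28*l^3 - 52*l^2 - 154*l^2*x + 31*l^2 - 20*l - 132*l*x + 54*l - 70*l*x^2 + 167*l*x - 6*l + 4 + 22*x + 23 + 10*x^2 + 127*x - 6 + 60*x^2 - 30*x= -28*l^3 - 21*l^2 + 28*l + x^2*(70 - 70*l) + x*(-154*l^2 + 35*l + 119) + 21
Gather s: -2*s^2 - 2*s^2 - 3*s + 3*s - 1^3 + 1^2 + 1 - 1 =-4*s^2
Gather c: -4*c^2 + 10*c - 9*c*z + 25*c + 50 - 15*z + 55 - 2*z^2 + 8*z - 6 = -4*c^2 + c*(35 - 9*z) - 2*z^2 - 7*z + 99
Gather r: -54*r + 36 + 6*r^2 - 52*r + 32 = 6*r^2 - 106*r + 68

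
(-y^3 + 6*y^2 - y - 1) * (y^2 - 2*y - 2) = -y^5 + 8*y^4 - 11*y^3 - 11*y^2 + 4*y + 2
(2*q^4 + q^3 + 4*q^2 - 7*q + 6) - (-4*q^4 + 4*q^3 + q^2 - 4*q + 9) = 6*q^4 - 3*q^3 + 3*q^2 - 3*q - 3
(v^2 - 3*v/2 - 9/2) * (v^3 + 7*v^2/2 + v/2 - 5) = v^5 + 2*v^4 - 37*v^3/4 - 43*v^2/2 + 21*v/4 + 45/2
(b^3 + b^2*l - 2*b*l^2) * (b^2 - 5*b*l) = b^5 - 4*b^4*l - 7*b^3*l^2 + 10*b^2*l^3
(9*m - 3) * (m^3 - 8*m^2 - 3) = 9*m^4 - 75*m^3 + 24*m^2 - 27*m + 9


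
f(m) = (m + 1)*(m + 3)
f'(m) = 2*m + 4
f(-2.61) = -0.63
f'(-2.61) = -1.22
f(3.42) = 28.38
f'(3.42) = 10.84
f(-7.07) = 24.70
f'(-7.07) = -10.14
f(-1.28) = -0.48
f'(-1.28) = 1.44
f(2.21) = 16.72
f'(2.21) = 8.42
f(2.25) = 17.06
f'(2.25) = 8.50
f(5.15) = 50.12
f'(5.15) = 14.30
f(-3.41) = 0.99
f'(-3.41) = -2.82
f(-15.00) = 168.00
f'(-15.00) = -26.00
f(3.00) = 24.00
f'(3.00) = 10.00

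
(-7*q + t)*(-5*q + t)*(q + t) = 35*q^3 + 23*q^2*t - 11*q*t^2 + t^3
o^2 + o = o*(o + 1)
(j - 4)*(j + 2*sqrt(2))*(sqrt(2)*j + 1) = sqrt(2)*j^3 - 4*sqrt(2)*j^2 + 5*j^2 - 20*j + 2*sqrt(2)*j - 8*sqrt(2)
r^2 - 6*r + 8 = (r - 4)*(r - 2)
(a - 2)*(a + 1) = a^2 - a - 2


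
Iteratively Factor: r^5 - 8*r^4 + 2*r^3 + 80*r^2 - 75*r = (r - 1)*(r^4 - 7*r^3 - 5*r^2 + 75*r) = (r - 1)*(r + 3)*(r^3 - 10*r^2 + 25*r) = r*(r - 1)*(r + 3)*(r^2 - 10*r + 25) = r*(r - 5)*(r - 1)*(r + 3)*(r - 5)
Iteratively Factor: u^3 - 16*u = (u - 4)*(u^2 + 4*u) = (u - 4)*(u + 4)*(u)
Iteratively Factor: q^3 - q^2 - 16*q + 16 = (q - 4)*(q^2 + 3*q - 4) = (q - 4)*(q + 4)*(q - 1)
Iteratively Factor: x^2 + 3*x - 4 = (x - 1)*(x + 4)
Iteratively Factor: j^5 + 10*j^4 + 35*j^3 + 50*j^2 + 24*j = (j + 1)*(j^4 + 9*j^3 + 26*j^2 + 24*j) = (j + 1)*(j + 4)*(j^3 + 5*j^2 + 6*j) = (j + 1)*(j + 2)*(j + 4)*(j^2 + 3*j) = j*(j + 1)*(j + 2)*(j + 4)*(j + 3)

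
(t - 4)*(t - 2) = t^2 - 6*t + 8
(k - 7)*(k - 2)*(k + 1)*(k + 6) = k^4 - 2*k^3 - 43*k^2 + 44*k + 84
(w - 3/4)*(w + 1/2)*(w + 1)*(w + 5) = w^4 + 23*w^3/4 + 25*w^2/8 - 7*w/2 - 15/8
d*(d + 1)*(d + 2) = d^3 + 3*d^2 + 2*d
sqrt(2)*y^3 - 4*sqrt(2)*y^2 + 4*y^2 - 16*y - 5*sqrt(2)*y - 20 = (y - 5)*(y + 2*sqrt(2))*(sqrt(2)*y + sqrt(2))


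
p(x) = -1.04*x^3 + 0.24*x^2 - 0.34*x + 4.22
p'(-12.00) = -455.38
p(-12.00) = 1839.98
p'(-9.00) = -257.38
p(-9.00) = 784.88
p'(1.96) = -11.38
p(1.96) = -3.36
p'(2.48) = -18.34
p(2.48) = -11.01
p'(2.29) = -15.60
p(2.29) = -7.79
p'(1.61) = -7.65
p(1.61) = -0.05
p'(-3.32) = -36.32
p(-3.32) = 46.05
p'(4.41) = -58.90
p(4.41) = -81.81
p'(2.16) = -13.86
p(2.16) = -5.88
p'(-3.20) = -33.82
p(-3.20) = 41.84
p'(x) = -3.12*x^2 + 0.48*x - 0.34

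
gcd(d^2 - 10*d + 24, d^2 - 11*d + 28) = d - 4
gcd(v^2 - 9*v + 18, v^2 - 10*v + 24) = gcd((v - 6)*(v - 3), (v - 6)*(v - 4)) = v - 6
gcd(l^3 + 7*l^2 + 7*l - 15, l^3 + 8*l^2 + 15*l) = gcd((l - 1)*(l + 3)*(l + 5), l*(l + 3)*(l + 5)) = l^2 + 8*l + 15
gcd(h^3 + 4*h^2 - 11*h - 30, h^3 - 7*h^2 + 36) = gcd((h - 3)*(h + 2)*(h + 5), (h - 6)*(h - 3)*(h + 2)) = h^2 - h - 6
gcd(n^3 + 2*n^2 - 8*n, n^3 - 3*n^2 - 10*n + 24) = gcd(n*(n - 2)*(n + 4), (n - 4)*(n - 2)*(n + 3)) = n - 2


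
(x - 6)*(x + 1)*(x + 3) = x^3 - 2*x^2 - 21*x - 18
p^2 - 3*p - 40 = (p - 8)*(p + 5)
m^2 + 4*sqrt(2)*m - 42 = (m - 3*sqrt(2))*(m + 7*sqrt(2))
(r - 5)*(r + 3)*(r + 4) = r^3 + 2*r^2 - 23*r - 60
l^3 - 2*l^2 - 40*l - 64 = (l - 8)*(l + 2)*(l + 4)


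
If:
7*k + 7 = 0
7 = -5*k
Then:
No Solution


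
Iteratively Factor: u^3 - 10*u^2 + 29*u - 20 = (u - 5)*(u^2 - 5*u + 4) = (u - 5)*(u - 1)*(u - 4)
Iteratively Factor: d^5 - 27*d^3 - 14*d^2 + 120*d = (d - 2)*(d^4 + 2*d^3 - 23*d^2 - 60*d) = (d - 2)*(d + 4)*(d^3 - 2*d^2 - 15*d) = d*(d - 2)*(d + 4)*(d^2 - 2*d - 15) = d*(d - 5)*(d - 2)*(d + 4)*(d + 3)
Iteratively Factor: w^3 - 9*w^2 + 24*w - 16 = (w - 1)*(w^2 - 8*w + 16) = (w - 4)*(w - 1)*(w - 4)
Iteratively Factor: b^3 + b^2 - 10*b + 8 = (b - 2)*(b^2 + 3*b - 4) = (b - 2)*(b + 4)*(b - 1)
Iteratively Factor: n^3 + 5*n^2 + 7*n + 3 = (n + 3)*(n^2 + 2*n + 1) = (n + 1)*(n + 3)*(n + 1)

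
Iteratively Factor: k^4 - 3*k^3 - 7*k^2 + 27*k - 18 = (k - 3)*(k^3 - 7*k + 6) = (k - 3)*(k + 3)*(k^2 - 3*k + 2) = (k - 3)*(k - 1)*(k + 3)*(k - 2)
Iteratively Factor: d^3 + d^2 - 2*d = (d)*(d^2 + d - 2) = d*(d - 1)*(d + 2)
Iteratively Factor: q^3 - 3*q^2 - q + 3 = (q + 1)*(q^2 - 4*q + 3) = (q - 3)*(q + 1)*(q - 1)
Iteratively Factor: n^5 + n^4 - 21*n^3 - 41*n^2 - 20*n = (n + 1)*(n^4 - 21*n^2 - 20*n) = (n + 1)*(n + 4)*(n^3 - 4*n^2 - 5*n) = (n + 1)^2*(n + 4)*(n^2 - 5*n) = (n - 5)*(n + 1)^2*(n + 4)*(n)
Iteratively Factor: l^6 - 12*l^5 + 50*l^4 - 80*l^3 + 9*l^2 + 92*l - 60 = (l + 1)*(l^5 - 13*l^4 + 63*l^3 - 143*l^2 + 152*l - 60) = (l - 3)*(l + 1)*(l^4 - 10*l^3 + 33*l^2 - 44*l + 20) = (l - 3)*(l - 2)*(l + 1)*(l^3 - 8*l^2 + 17*l - 10) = (l - 3)*(l - 2)*(l - 1)*(l + 1)*(l^2 - 7*l + 10) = (l - 5)*(l - 3)*(l - 2)*(l - 1)*(l + 1)*(l - 2)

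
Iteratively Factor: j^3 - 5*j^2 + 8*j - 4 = (j - 2)*(j^2 - 3*j + 2) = (j - 2)^2*(j - 1)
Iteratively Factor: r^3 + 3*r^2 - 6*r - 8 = (r + 1)*(r^2 + 2*r - 8) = (r + 1)*(r + 4)*(r - 2)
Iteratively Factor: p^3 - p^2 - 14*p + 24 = (p - 3)*(p^2 + 2*p - 8) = (p - 3)*(p + 4)*(p - 2)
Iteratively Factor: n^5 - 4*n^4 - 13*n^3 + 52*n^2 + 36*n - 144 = (n - 2)*(n^4 - 2*n^3 - 17*n^2 + 18*n + 72) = (n - 2)*(n + 3)*(n^3 - 5*n^2 - 2*n + 24) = (n - 2)*(n + 2)*(n + 3)*(n^2 - 7*n + 12) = (n - 3)*(n - 2)*(n + 2)*(n + 3)*(n - 4)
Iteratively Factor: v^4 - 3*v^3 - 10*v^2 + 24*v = (v)*(v^3 - 3*v^2 - 10*v + 24) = v*(v - 2)*(v^2 - v - 12) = v*(v - 2)*(v + 3)*(v - 4)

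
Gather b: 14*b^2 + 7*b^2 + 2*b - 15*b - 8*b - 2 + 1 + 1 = 21*b^2 - 21*b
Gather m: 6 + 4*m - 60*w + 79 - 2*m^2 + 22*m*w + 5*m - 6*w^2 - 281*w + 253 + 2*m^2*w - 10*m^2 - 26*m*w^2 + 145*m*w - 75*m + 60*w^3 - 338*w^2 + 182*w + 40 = m^2*(2*w - 12) + m*(-26*w^2 + 167*w - 66) + 60*w^3 - 344*w^2 - 159*w + 378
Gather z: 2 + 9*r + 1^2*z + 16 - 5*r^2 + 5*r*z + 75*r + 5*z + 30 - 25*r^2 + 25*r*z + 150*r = -30*r^2 + 234*r + z*(30*r + 6) + 48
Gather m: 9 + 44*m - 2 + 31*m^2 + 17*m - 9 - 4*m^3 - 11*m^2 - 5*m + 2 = -4*m^3 + 20*m^2 + 56*m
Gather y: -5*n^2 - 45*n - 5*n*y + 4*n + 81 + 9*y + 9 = -5*n^2 - 41*n + y*(9 - 5*n) + 90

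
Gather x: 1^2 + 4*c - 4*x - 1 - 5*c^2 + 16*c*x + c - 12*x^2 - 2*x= -5*c^2 + 5*c - 12*x^2 + x*(16*c - 6)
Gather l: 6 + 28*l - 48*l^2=-48*l^2 + 28*l + 6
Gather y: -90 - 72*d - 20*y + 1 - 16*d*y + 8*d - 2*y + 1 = -64*d + y*(-16*d - 22) - 88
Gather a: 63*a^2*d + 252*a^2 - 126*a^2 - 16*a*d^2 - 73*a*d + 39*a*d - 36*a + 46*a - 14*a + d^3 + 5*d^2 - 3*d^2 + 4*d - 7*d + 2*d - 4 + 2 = a^2*(63*d + 126) + a*(-16*d^2 - 34*d - 4) + d^3 + 2*d^2 - d - 2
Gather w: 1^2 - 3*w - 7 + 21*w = 18*w - 6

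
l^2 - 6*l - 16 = (l - 8)*(l + 2)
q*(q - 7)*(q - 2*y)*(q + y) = q^4 - q^3*y - 7*q^3 - 2*q^2*y^2 + 7*q^2*y + 14*q*y^2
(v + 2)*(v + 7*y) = v^2 + 7*v*y + 2*v + 14*y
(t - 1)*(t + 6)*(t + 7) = t^3 + 12*t^2 + 29*t - 42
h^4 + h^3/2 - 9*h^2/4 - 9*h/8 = h*(h - 3/2)*(h + 1/2)*(h + 3/2)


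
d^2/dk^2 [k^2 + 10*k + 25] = 2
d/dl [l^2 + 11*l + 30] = 2*l + 11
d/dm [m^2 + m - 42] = 2*m + 1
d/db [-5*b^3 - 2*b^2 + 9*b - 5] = -15*b^2 - 4*b + 9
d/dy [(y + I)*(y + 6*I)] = 2*y + 7*I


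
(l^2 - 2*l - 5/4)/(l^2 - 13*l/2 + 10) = (l + 1/2)/(l - 4)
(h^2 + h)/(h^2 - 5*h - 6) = h/(h - 6)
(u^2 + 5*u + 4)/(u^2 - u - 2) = (u + 4)/(u - 2)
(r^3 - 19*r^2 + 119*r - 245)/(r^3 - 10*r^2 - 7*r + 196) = (r - 5)/(r + 4)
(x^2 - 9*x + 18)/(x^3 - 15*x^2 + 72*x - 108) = 1/(x - 6)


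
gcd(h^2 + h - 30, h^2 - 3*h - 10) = h - 5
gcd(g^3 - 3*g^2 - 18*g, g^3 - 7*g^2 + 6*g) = g^2 - 6*g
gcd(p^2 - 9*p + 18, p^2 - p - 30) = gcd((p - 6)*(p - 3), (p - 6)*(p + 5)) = p - 6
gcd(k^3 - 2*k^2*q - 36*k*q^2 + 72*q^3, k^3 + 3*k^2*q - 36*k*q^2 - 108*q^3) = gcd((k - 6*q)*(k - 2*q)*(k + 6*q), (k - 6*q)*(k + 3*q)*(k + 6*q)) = -k^2 + 36*q^2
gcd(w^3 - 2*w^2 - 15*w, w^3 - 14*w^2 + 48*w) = w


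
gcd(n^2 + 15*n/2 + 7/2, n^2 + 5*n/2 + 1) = n + 1/2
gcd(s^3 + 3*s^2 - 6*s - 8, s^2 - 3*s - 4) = s + 1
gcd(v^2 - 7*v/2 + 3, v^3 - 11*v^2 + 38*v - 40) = v - 2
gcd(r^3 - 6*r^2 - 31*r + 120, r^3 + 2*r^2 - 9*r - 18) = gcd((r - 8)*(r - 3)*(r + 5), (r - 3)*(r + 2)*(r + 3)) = r - 3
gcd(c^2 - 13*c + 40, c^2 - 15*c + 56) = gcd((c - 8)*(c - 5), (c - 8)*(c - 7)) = c - 8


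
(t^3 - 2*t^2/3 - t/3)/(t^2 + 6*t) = (3*t^2 - 2*t - 1)/(3*(t + 6))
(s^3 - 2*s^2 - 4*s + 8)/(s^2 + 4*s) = (s^3 - 2*s^2 - 4*s + 8)/(s*(s + 4))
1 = 1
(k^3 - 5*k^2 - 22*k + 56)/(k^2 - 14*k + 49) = (k^2 + 2*k - 8)/(k - 7)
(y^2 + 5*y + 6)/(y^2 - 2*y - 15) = (y + 2)/(y - 5)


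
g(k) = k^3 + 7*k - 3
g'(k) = 3*k^2 + 7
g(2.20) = 23.05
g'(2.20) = 21.52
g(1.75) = 14.61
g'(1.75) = 16.19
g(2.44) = 28.61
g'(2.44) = 24.86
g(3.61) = 69.32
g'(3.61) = 46.10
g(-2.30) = -31.27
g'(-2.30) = 22.87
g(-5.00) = -163.00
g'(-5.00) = 82.00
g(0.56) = 1.10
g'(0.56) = 7.94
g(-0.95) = -10.51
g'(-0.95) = 9.71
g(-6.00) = -261.00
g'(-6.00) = 115.00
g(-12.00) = -1815.00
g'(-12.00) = 439.00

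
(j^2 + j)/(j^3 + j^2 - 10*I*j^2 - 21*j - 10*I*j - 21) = j/(j^2 - 10*I*j - 21)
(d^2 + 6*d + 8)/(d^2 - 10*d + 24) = (d^2 + 6*d + 8)/(d^2 - 10*d + 24)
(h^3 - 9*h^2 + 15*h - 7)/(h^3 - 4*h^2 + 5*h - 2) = (h - 7)/(h - 2)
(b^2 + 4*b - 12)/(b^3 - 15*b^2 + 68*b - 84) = (b + 6)/(b^2 - 13*b + 42)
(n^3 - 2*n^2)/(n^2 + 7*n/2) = 2*n*(n - 2)/(2*n + 7)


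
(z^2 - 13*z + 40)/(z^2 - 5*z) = (z - 8)/z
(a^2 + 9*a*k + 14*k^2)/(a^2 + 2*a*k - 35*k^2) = (a + 2*k)/(a - 5*k)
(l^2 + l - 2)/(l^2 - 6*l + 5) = (l + 2)/(l - 5)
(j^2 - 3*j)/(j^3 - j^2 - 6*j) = 1/(j + 2)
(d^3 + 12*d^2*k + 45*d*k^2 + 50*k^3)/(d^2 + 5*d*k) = d + 7*k + 10*k^2/d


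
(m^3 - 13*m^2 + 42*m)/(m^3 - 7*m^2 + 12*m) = (m^2 - 13*m + 42)/(m^2 - 7*m + 12)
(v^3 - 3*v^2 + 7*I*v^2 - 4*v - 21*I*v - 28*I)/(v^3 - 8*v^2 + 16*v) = (v^2 + v*(1 + 7*I) + 7*I)/(v*(v - 4))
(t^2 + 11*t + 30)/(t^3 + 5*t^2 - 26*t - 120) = (t + 5)/(t^2 - t - 20)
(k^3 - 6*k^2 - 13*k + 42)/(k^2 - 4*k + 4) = (k^2 - 4*k - 21)/(k - 2)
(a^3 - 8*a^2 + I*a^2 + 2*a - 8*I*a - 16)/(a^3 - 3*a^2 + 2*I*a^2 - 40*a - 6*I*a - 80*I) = (a - I)/(a + 5)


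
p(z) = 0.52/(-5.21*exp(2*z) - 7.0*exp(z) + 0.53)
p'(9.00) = 0.00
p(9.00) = 0.00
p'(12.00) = 0.00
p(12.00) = 0.00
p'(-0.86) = 0.22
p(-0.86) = -0.15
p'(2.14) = 0.00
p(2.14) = -0.00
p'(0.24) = 0.05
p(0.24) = -0.03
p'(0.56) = 0.03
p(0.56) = -0.02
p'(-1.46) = 0.60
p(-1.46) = -0.38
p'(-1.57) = 0.75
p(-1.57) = -0.45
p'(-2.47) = 35.11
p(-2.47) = -5.23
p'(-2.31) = 8.88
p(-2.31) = -2.41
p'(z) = 0.52*(10.42*exp(2*z) + 7.0*exp(z))/(-5.21*exp(2*z) - 7.0*exp(z) + 0.53)^2 = (5.4184*exp(z) + 3.64)*exp(z)/(5.21*exp(2*z) + 7.0*exp(z) - 0.53)^2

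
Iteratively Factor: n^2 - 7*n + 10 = (n - 2)*(n - 5)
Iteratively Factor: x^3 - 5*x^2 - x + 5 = (x + 1)*(x^2 - 6*x + 5) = (x - 1)*(x + 1)*(x - 5)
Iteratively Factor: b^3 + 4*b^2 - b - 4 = (b + 4)*(b^2 - 1) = (b + 1)*(b + 4)*(b - 1)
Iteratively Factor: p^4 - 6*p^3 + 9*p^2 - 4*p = (p - 1)*(p^3 - 5*p^2 + 4*p) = (p - 1)^2*(p^2 - 4*p) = (p - 4)*(p - 1)^2*(p)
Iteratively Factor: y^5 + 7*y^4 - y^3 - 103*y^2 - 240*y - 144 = (y + 3)*(y^4 + 4*y^3 - 13*y^2 - 64*y - 48) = (y + 3)*(y + 4)*(y^3 - 13*y - 12) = (y + 3)^2*(y + 4)*(y^2 - 3*y - 4) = (y - 4)*(y + 3)^2*(y + 4)*(y + 1)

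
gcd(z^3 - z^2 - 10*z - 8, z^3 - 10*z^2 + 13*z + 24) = z + 1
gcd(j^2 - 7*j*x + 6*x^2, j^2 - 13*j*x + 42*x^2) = -j + 6*x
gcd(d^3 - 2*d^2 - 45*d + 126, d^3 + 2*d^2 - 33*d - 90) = d - 6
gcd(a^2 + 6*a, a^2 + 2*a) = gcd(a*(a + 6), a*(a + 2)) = a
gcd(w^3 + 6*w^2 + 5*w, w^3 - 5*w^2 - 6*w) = w^2 + w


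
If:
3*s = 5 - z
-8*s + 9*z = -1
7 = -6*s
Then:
No Solution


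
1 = 1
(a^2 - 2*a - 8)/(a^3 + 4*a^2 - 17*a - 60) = (a + 2)/(a^2 + 8*a + 15)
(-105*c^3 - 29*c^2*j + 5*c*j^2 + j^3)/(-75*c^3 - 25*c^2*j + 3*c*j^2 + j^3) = (7*c + j)/(5*c + j)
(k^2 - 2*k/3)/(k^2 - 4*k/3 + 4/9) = 3*k/(3*k - 2)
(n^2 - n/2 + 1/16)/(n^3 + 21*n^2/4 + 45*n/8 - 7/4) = (4*n - 1)/(2*(2*n^2 + 11*n + 14))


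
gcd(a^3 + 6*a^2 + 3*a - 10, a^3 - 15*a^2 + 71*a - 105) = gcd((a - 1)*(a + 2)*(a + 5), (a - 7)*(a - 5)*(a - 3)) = 1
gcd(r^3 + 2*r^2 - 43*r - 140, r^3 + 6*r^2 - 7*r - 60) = r^2 + 9*r + 20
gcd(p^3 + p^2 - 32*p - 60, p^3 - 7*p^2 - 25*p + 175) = p + 5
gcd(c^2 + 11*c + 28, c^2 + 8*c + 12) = 1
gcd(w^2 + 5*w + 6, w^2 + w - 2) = w + 2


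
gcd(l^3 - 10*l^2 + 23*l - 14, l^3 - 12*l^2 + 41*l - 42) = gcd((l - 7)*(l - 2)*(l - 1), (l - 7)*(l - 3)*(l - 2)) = l^2 - 9*l + 14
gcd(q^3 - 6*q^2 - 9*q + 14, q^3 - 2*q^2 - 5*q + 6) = q^2 + q - 2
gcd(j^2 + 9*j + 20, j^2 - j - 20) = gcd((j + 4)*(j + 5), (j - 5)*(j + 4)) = j + 4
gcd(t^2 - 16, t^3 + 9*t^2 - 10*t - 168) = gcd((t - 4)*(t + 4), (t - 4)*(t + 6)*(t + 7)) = t - 4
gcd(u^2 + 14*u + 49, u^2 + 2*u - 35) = u + 7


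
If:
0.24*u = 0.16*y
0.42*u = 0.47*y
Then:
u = 0.00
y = 0.00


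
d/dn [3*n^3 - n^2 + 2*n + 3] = 9*n^2 - 2*n + 2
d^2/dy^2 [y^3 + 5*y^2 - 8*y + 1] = 6*y + 10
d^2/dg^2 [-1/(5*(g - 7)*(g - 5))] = 2*(-(g - 7)^2 - (g - 7)*(g - 5) - (g - 5)^2)/(5*(g - 7)^3*(g - 5)^3)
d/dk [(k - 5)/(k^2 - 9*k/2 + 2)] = 2*(-2*k^2 + 20*k - 41)/(4*k^4 - 36*k^3 + 97*k^2 - 72*k + 16)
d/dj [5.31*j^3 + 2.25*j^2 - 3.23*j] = 15.93*j^2 + 4.5*j - 3.23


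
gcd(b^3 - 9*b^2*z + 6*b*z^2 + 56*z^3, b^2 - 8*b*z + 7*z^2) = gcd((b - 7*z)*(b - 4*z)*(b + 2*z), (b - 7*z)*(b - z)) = -b + 7*z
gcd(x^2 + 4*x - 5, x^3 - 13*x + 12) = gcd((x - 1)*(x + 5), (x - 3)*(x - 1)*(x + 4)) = x - 1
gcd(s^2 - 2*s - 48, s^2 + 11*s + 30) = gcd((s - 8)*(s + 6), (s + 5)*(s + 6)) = s + 6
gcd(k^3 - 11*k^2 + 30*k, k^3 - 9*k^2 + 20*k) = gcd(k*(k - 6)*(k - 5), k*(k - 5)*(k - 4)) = k^2 - 5*k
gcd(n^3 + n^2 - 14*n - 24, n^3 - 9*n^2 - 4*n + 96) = n^2 - n - 12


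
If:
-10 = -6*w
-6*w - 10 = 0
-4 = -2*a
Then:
No Solution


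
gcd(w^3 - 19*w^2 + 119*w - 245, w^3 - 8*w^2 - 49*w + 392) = w - 7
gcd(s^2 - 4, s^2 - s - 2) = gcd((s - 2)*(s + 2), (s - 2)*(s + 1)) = s - 2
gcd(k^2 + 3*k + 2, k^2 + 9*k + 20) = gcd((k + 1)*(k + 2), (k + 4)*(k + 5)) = 1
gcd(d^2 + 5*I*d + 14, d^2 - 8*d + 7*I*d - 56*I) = d + 7*I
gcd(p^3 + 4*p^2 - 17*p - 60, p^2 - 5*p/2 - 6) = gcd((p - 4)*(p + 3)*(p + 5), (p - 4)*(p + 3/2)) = p - 4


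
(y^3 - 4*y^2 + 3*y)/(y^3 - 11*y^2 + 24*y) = (y - 1)/(y - 8)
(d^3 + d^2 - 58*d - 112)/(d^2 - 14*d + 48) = (d^2 + 9*d + 14)/(d - 6)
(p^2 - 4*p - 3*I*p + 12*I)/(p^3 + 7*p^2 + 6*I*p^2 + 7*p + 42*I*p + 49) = (p^2 + p*(-4 - 3*I) + 12*I)/(p^3 + p^2*(7 + 6*I) + p*(7 + 42*I) + 49)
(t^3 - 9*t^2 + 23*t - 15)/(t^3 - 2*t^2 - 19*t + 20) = (t - 3)/(t + 4)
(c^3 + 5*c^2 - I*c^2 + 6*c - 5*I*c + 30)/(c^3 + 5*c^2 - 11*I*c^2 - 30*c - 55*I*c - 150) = (c^2 - I*c + 6)/(c^2 - 11*I*c - 30)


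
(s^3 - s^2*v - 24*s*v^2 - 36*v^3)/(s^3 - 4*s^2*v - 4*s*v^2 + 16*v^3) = (s^2 - 3*s*v - 18*v^2)/(s^2 - 6*s*v + 8*v^2)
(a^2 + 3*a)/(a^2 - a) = (a + 3)/(a - 1)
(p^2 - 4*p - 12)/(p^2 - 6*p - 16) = (p - 6)/(p - 8)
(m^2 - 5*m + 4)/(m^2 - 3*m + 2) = (m - 4)/(m - 2)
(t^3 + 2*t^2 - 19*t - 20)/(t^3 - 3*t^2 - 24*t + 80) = (t + 1)/(t - 4)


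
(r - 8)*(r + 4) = r^2 - 4*r - 32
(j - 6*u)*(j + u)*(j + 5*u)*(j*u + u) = j^4*u + j^3*u - 31*j^2*u^3 - 30*j*u^4 - 31*j*u^3 - 30*u^4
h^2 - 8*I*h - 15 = (h - 5*I)*(h - 3*I)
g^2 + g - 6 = (g - 2)*(g + 3)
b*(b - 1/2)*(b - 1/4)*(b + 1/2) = b^4 - b^3/4 - b^2/4 + b/16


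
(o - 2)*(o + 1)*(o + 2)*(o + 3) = o^4 + 4*o^3 - o^2 - 16*o - 12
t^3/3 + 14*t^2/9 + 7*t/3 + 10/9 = (t/3 + 1/3)*(t + 5/3)*(t + 2)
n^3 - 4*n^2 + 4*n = n*(n - 2)^2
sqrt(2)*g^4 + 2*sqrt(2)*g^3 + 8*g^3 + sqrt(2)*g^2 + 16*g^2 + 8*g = g*(g + 1)*(g + 4*sqrt(2))*(sqrt(2)*g + sqrt(2))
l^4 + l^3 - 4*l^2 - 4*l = l*(l - 2)*(l + 1)*(l + 2)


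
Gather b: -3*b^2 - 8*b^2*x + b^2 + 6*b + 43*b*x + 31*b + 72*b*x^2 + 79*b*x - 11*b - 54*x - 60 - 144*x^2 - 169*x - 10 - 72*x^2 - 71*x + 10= b^2*(-8*x - 2) + b*(72*x^2 + 122*x + 26) - 216*x^2 - 294*x - 60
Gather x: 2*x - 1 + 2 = 2*x + 1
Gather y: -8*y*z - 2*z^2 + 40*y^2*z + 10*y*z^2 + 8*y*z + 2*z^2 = 40*y^2*z + 10*y*z^2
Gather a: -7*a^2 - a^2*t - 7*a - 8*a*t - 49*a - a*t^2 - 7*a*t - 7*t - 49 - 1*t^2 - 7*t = a^2*(-t - 7) + a*(-t^2 - 15*t - 56) - t^2 - 14*t - 49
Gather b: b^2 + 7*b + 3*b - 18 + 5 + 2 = b^2 + 10*b - 11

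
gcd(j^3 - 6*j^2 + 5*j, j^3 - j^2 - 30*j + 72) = 1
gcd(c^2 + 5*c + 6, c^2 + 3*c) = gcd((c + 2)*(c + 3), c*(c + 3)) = c + 3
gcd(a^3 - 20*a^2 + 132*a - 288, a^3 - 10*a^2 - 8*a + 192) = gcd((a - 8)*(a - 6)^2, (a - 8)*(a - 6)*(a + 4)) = a^2 - 14*a + 48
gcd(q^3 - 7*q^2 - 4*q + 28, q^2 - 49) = q - 7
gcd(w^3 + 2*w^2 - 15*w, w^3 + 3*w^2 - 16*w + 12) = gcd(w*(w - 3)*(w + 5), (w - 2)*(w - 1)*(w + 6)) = 1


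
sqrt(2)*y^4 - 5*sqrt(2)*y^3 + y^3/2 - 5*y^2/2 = y^2*(y - 5)*(sqrt(2)*y + 1/2)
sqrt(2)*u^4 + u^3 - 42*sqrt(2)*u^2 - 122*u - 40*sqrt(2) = (u - 5*sqrt(2))*(u + sqrt(2))*(u + 4*sqrt(2))*(sqrt(2)*u + 1)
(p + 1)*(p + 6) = p^2 + 7*p + 6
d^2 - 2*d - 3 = (d - 3)*(d + 1)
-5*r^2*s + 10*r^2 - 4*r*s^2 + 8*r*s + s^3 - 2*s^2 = (-5*r + s)*(r + s)*(s - 2)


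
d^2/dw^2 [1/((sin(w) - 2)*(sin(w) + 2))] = 2*(-2*sin(w)^4 - 5*sin(w)^2 + 4)/((sin(w) - 2)^3*(sin(w) + 2)^3)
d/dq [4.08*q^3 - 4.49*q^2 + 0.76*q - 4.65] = 12.24*q^2 - 8.98*q + 0.76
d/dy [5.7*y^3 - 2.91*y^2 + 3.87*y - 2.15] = 17.1*y^2 - 5.82*y + 3.87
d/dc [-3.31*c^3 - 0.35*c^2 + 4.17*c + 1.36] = -9.93*c^2 - 0.7*c + 4.17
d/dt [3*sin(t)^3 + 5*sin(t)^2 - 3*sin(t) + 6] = (9*sin(t)^2 + 10*sin(t) - 3)*cos(t)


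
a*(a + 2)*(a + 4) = a^3 + 6*a^2 + 8*a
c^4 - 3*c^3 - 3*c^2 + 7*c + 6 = (c - 3)*(c - 2)*(c + 1)^2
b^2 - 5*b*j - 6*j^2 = (b - 6*j)*(b + j)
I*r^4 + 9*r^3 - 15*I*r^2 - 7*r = r*(r - 7*I)*(r - I)*(I*r + 1)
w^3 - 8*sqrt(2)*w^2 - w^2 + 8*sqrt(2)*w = w*(w - 1)*(w - 8*sqrt(2))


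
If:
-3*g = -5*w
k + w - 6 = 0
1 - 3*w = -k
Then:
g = 35/12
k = 17/4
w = 7/4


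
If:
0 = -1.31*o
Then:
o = 0.00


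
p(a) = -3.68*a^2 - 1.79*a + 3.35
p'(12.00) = -90.11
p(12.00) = -548.05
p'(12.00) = -90.11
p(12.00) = -548.05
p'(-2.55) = 16.98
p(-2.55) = -16.01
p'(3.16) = -25.05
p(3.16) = -39.05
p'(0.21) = -3.34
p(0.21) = 2.81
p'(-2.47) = 16.39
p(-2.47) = -14.68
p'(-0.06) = -1.35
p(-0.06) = 3.44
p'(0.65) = -6.57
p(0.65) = 0.63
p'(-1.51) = 9.32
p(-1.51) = -2.34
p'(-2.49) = 16.54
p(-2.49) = -15.01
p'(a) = -7.36*a - 1.79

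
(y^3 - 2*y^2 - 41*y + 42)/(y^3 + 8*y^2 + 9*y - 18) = (y - 7)/(y + 3)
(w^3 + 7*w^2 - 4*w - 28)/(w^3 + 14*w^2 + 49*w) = (w^2 - 4)/(w*(w + 7))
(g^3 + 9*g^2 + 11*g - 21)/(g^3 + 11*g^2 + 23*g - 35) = (g + 3)/(g + 5)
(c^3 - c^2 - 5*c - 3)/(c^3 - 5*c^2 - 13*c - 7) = (c - 3)/(c - 7)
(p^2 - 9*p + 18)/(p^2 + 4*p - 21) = (p - 6)/(p + 7)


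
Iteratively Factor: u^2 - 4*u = (u - 4)*(u)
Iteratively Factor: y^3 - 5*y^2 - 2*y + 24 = (y - 3)*(y^2 - 2*y - 8) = (y - 4)*(y - 3)*(y + 2)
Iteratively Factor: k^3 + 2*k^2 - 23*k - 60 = (k + 3)*(k^2 - k - 20) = (k - 5)*(k + 3)*(k + 4)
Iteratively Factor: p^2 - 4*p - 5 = (p + 1)*(p - 5)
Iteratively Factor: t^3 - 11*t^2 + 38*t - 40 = (t - 4)*(t^2 - 7*t + 10) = (t - 5)*(t - 4)*(t - 2)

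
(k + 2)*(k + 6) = k^2 + 8*k + 12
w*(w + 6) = w^2 + 6*w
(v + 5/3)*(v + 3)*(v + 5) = v^3 + 29*v^2/3 + 85*v/3 + 25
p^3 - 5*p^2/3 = p^2*(p - 5/3)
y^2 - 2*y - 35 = (y - 7)*(y + 5)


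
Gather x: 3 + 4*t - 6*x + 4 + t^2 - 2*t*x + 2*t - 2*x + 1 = t^2 + 6*t + x*(-2*t - 8) + 8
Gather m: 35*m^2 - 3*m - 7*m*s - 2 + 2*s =35*m^2 + m*(-7*s - 3) + 2*s - 2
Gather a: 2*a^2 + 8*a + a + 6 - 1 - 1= 2*a^2 + 9*a + 4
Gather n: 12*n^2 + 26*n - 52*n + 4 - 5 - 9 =12*n^2 - 26*n - 10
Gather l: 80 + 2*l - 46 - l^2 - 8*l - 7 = -l^2 - 6*l + 27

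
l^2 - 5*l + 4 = (l - 4)*(l - 1)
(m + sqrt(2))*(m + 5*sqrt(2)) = m^2 + 6*sqrt(2)*m + 10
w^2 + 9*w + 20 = (w + 4)*(w + 5)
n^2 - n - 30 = (n - 6)*(n + 5)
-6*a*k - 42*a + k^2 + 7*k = (-6*a + k)*(k + 7)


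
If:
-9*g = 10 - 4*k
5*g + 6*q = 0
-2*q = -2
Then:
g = -6/5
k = -1/5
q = 1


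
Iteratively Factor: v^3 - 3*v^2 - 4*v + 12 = (v - 3)*(v^2 - 4) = (v - 3)*(v - 2)*(v + 2)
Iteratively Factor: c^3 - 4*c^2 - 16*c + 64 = (c + 4)*(c^2 - 8*c + 16) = (c - 4)*(c + 4)*(c - 4)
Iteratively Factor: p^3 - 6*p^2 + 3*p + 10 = (p - 5)*(p^2 - p - 2) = (p - 5)*(p - 2)*(p + 1)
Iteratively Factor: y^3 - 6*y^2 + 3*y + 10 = (y - 5)*(y^2 - y - 2) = (y - 5)*(y - 2)*(y + 1)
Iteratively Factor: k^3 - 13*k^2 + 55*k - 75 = (k - 5)*(k^2 - 8*k + 15) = (k - 5)^2*(k - 3)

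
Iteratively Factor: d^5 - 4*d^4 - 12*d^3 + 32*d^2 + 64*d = (d + 2)*(d^4 - 6*d^3 + 32*d) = (d + 2)^2*(d^3 - 8*d^2 + 16*d) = d*(d + 2)^2*(d^2 - 8*d + 16) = d*(d - 4)*(d + 2)^2*(d - 4)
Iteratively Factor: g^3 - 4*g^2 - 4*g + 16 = (g - 4)*(g^2 - 4) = (g - 4)*(g + 2)*(g - 2)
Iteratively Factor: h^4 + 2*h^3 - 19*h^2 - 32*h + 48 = (h - 4)*(h^3 + 6*h^2 + 5*h - 12) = (h - 4)*(h + 4)*(h^2 + 2*h - 3) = (h - 4)*(h - 1)*(h + 4)*(h + 3)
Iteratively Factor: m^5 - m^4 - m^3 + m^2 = (m - 1)*(m^4 - m^2) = (m - 1)*(m + 1)*(m^3 - m^2) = m*(m - 1)*(m + 1)*(m^2 - m) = m^2*(m - 1)*(m + 1)*(m - 1)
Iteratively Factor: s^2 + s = (s)*(s + 1)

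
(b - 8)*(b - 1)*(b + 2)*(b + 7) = b^4 - 59*b^2 - 54*b + 112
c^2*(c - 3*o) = c^3 - 3*c^2*o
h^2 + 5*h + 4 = (h + 1)*(h + 4)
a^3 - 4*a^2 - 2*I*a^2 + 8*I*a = a*(a - 4)*(a - 2*I)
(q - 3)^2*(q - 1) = q^3 - 7*q^2 + 15*q - 9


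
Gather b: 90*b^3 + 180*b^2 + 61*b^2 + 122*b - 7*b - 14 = 90*b^3 + 241*b^2 + 115*b - 14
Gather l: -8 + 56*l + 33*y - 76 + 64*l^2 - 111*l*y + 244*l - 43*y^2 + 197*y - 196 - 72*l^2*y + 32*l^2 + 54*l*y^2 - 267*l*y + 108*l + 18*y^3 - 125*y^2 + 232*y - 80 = l^2*(96 - 72*y) + l*(54*y^2 - 378*y + 408) + 18*y^3 - 168*y^2 + 462*y - 360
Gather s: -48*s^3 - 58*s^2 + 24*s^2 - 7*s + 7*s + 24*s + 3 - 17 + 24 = -48*s^3 - 34*s^2 + 24*s + 10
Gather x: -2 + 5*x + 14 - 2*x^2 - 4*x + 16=-2*x^2 + x + 28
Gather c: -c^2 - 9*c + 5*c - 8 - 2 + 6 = -c^2 - 4*c - 4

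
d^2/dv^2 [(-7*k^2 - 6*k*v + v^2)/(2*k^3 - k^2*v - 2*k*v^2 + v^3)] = 2*(-43*k^3 + 57*k^2*v - 21*k*v^2 + v^3)/(8*k^6 - 36*k^5*v + 66*k^4*v^2 - 63*k^3*v^3 + 33*k^2*v^4 - 9*k*v^5 + v^6)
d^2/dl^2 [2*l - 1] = 0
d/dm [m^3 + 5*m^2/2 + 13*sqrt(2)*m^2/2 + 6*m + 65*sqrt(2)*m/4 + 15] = 3*m^2 + 5*m + 13*sqrt(2)*m + 6 + 65*sqrt(2)/4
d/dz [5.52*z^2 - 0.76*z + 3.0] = 11.04*z - 0.76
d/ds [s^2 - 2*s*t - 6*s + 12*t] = 2*s - 2*t - 6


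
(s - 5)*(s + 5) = s^2 - 25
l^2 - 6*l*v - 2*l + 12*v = (l - 2)*(l - 6*v)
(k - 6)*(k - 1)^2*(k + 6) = k^4 - 2*k^3 - 35*k^2 + 72*k - 36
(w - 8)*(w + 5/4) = w^2 - 27*w/4 - 10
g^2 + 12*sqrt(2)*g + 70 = (g + 5*sqrt(2))*(g + 7*sqrt(2))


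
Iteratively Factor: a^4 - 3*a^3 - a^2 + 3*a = (a - 1)*(a^3 - 2*a^2 - 3*a) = (a - 3)*(a - 1)*(a^2 + a) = (a - 3)*(a - 1)*(a + 1)*(a)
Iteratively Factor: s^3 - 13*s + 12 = (s - 3)*(s^2 + 3*s - 4) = (s - 3)*(s + 4)*(s - 1)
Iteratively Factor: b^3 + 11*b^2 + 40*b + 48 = (b + 3)*(b^2 + 8*b + 16) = (b + 3)*(b + 4)*(b + 4)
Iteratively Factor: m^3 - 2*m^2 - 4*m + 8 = (m + 2)*(m^2 - 4*m + 4) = (m - 2)*(m + 2)*(m - 2)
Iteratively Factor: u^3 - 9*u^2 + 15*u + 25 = (u - 5)*(u^2 - 4*u - 5) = (u - 5)*(u + 1)*(u - 5)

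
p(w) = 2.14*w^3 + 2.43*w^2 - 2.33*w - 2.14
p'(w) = 6.42*w^2 + 4.86*w - 2.33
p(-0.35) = -1.12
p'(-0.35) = -3.24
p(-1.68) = -1.51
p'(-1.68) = 7.63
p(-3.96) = -87.70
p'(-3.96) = 79.10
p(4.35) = 209.86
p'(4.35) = 140.29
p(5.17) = 346.49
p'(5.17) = 194.40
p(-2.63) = -18.13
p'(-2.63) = 29.29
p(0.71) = -1.80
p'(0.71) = 4.36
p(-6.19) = -402.17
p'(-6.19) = 213.58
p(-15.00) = -6642.94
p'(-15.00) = 1369.27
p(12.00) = 4017.74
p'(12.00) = 980.47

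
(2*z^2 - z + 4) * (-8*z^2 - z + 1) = -16*z^4 + 6*z^3 - 29*z^2 - 5*z + 4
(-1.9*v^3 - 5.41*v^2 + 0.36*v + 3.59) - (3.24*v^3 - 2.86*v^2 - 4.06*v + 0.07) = -5.14*v^3 - 2.55*v^2 + 4.42*v + 3.52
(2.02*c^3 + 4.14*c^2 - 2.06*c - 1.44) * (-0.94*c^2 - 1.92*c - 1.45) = -1.8988*c^5 - 7.77*c^4 - 8.9414*c^3 - 0.694199999999999*c^2 + 5.7518*c + 2.088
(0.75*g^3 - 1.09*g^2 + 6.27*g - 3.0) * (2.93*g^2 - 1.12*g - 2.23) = 2.1975*g^5 - 4.0337*g^4 + 17.9194*g^3 - 13.3817*g^2 - 10.6221*g + 6.69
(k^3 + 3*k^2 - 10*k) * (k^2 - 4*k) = k^5 - k^4 - 22*k^3 + 40*k^2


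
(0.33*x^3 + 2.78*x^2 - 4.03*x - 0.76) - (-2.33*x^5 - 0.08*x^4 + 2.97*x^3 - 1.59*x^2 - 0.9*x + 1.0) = 2.33*x^5 + 0.08*x^4 - 2.64*x^3 + 4.37*x^2 - 3.13*x - 1.76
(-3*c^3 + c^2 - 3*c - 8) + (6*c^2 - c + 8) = -3*c^3 + 7*c^2 - 4*c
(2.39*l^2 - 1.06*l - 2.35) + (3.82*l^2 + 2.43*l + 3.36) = 6.21*l^2 + 1.37*l + 1.01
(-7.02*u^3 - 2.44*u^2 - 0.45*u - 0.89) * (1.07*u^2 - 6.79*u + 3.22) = -7.5114*u^5 + 45.055*u^4 - 6.5183*u^3 - 5.7536*u^2 + 4.5941*u - 2.8658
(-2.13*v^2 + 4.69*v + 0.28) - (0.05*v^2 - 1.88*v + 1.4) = -2.18*v^2 + 6.57*v - 1.12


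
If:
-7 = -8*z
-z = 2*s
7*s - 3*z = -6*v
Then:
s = -7/16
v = 91/96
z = 7/8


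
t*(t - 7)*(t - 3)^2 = t^4 - 13*t^3 + 51*t^2 - 63*t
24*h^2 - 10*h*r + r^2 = (-6*h + r)*(-4*h + r)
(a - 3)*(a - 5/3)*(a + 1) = a^3 - 11*a^2/3 + a/3 + 5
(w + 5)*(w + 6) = w^2 + 11*w + 30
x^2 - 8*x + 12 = (x - 6)*(x - 2)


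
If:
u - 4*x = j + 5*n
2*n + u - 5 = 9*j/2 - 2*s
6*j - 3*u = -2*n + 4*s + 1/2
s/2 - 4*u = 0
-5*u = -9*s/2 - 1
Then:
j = -383/651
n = 1259/868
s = -8/31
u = -1/31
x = -2491/1488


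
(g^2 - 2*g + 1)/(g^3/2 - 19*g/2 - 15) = 2*(-g^2 + 2*g - 1)/(-g^3 + 19*g + 30)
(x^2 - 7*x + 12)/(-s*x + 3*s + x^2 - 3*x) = (x - 4)/(-s + x)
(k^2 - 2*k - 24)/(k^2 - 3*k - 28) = (k - 6)/(k - 7)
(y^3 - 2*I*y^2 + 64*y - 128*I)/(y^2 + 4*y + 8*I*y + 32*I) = (y^2 - 10*I*y - 16)/(y + 4)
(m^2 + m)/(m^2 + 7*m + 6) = m/(m + 6)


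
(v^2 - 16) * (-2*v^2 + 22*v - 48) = -2*v^4 + 22*v^3 - 16*v^2 - 352*v + 768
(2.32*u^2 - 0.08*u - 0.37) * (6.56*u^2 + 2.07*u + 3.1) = 15.2192*u^4 + 4.2776*u^3 + 4.5992*u^2 - 1.0139*u - 1.147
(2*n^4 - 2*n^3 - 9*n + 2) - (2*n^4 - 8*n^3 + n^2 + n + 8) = 6*n^3 - n^2 - 10*n - 6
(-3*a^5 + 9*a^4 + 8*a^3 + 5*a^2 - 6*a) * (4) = -12*a^5 + 36*a^4 + 32*a^3 + 20*a^2 - 24*a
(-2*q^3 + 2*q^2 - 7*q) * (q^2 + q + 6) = -2*q^5 - 17*q^3 + 5*q^2 - 42*q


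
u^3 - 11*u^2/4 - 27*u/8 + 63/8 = (u - 3)*(u - 3/2)*(u + 7/4)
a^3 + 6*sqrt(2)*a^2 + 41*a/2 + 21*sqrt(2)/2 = (a + sqrt(2))*(a + 3*sqrt(2)/2)*(a + 7*sqrt(2)/2)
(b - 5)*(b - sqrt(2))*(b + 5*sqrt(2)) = b^3 - 5*b^2 + 4*sqrt(2)*b^2 - 20*sqrt(2)*b - 10*b + 50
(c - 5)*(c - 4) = c^2 - 9*c + 20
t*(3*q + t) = 3*q*t + t^2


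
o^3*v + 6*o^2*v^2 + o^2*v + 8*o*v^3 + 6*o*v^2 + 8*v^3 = (o + 2*v)*(o + 4*v)*(o*v + v)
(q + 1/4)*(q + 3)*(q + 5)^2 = q^4 + 53*q^3/4 + 233*q^2/4 + 355*q/4 + 75/4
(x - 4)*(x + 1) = x^2 - 3*x - 4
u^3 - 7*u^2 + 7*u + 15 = (u - 5)*(u - 3)*(u + 1)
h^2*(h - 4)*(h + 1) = h^4 - 3*h^3 - 4*h^2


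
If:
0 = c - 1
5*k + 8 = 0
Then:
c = 1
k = -8/5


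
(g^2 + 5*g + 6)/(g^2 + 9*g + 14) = (g + 3)/(g + 7)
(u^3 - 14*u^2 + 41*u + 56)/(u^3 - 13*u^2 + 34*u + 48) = (u - 7)/(u - 6)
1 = 1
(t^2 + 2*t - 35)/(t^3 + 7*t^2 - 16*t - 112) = (t - 5)/(t^2 - 16)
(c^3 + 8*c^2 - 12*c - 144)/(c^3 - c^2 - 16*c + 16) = (c^2 + 12*c + 36)/(c^2 + 3*c - 4)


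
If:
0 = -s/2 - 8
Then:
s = -16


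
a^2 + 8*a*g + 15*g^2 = (a + 3*g)*(a + 5*g)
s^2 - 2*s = s*(s - 2)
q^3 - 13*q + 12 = (q - 3)*(q - 1)*(q + 4)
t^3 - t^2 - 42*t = t*(t - 7)*(t + 6)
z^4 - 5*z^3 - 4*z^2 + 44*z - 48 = (z - 4)*(z - 2)^2*(z + 3)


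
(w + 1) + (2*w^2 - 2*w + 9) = 2*w^2 - w + 10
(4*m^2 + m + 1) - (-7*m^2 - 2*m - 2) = 11*m^2 + 3*m + 3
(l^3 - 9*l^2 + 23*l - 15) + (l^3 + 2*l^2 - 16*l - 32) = 2*l^3 - 7*l^2 + 7*l - 47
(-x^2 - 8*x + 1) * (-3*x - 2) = 3*x^3 + 26*x^2 + 13*x - 2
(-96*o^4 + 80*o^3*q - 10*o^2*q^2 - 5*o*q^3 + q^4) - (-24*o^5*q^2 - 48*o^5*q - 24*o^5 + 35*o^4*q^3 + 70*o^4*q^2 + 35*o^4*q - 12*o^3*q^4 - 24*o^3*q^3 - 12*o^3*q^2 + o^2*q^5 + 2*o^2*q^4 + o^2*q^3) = 24*o^5*q^2 + 48*o^5*q + 24*o^5 - 35*o^4*q^3 - 70*o^4*q^2 - 35*o^4*q - 96*o^4 + 12*o^3*q^4 + 24*o^3*q^3 + 12*o^3*q^2 + 80*o^3*q - o^2*q^5 - 2*o^2*q^4 - o^2*q^3 - 10*o^2*q^2 - 5*o*q^3 + q^4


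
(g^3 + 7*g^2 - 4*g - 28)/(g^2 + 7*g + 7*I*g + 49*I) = (g^2 - 4)/(g + 7*I)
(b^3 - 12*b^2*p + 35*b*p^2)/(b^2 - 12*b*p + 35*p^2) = b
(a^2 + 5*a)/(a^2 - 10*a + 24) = a*(a + 5)/(a^2 - 10*a + 24)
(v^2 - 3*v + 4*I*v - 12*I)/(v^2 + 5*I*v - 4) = (v - 3)/(v + I)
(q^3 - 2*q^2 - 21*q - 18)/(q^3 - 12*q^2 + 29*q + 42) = (q + 3)/(q - 7)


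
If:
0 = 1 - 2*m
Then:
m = 1/2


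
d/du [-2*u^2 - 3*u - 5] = -4*u - 3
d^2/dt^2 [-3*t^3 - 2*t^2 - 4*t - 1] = -18*t - 4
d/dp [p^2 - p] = 2*p - 1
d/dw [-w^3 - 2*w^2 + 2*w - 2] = -3*w^2 - 4*w + 2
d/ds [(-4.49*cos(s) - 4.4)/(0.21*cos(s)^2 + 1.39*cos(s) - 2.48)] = (0.9429*sin(s)^2 - 1.848*cos(s) - 18.1941)*sin(s)/(0.21*cos(s)^2 + 1.39*cos(s) - 2.48)^2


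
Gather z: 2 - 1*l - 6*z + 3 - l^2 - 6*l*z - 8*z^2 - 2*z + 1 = -l^2 - l - 8*z^2 + z*(-6*l - 8) + 6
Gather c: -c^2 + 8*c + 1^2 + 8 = -c^2 + 8*c + 9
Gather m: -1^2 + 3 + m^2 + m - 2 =m^2 + m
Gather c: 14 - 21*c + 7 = 21 - 21*c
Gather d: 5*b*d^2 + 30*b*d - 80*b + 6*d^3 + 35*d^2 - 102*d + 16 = -80*b + 6*d^3 + d^2*(5*b + 35) + d*(30*b - 102) + 16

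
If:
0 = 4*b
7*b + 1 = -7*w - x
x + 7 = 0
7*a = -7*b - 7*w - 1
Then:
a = -1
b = 0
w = 6/7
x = -7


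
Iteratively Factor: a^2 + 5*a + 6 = (a + 3)*(a + 2)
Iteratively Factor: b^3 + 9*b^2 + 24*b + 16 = (b + 4)*(b^2 + 5*b + 4) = (b + 1)*(b + 4)*(b + 4)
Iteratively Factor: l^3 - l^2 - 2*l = (l + 1)*(l^2 - 2*l) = l*(l + 1)*(l - 2)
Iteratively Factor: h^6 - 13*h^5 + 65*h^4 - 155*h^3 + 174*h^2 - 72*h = (h)*(h^5 - 13*h^4 + 65*h^3 - 155*h^2 + 174*h - 72) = h*(h - 2)*(h^4 - 11*h^3 + 43*h^2 - 69*h + 36) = h*(h - 4)*(h - 2)*(h^3 - 7*h^2 + 15*h - 9) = h*(h - 4)*(h - 3)*(h - 2)*(h^2 - 4*h + 3) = h*(h - 4)*(h - 3)^2*(h - 2)*(h - 1)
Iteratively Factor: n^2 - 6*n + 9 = (n - 3)*(n - 3)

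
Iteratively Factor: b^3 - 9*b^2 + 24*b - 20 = (b - 5)*(b^2 - 4*b + 4) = (b - 5)*(b - 2)*(b - 2)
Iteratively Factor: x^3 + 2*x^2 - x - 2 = (x + 1)*(x^2 + x - 2) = (x - 1)*(x + 1)*(x + 2)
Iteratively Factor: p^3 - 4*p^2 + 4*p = (p - 2)*(p^2 - 2*p) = p*(p - 2)*(p - 2)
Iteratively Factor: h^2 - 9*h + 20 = (h - 5)*(h - 4)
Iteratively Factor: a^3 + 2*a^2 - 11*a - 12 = (a - 3)*(a^2 + 5*a + 4) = (a - 3)*(a + 1)*(a + 4)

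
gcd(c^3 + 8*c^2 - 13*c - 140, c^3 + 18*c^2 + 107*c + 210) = c^2 + 12*c + 35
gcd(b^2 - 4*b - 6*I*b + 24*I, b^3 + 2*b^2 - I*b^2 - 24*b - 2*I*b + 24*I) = b - 4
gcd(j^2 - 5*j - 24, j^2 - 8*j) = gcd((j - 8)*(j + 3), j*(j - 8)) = j - 8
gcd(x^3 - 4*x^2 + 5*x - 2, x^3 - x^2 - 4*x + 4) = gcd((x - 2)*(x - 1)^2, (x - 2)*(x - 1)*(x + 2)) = x^2 - 3*x + 2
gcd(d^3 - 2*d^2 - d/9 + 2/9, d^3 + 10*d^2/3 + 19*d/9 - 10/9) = d - 1/3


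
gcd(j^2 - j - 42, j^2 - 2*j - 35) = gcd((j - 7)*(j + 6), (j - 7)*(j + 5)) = j - 7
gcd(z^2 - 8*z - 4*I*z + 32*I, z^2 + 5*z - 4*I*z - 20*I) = z - 4*I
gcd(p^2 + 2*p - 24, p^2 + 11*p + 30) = p + 6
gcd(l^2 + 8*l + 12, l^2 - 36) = l + 6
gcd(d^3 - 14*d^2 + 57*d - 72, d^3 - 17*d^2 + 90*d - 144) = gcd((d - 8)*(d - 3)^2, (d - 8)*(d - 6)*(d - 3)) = d^2 - 11*d + 24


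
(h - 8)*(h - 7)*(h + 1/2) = h^3 - 29*h^2/2 + 97*h/2 + 28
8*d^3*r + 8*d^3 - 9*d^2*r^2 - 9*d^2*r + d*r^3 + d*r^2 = (-8*d + r)*(-d + r)*(d*r + d)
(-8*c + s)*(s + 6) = -8*c*s - 48*c + s^2 + 6*s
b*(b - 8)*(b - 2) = b^3 - 10*b^2 + 16*b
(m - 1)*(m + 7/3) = m^2 + 4*m/3 - 7/3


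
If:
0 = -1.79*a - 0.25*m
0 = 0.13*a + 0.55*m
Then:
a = 0.00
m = 0.00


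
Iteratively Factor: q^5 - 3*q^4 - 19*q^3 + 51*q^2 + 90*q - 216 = (q - 4)*(q^4 + q^3 - 15*q^2 - 9*q + 54) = (q - 4)*(q + 3)*(q^3 - 2*q^2 - 9*q + 18) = (q - 4)*(q - 3)*(q + 3)*(q^2 + q - 6) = (q - 4)*(q - 3)*(q - 2)*(q + 3)*(q + 3)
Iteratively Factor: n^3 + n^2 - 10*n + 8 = (n - 2)*(n^2 + 3*n - 4) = (n - 2)*(n - 1)*(n + 4)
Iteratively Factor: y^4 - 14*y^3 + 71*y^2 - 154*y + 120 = (y - 5)*(y^3 - 9*y^2 + 26*y - 24) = (y - 5)*(y - 3)*(y^2 - 6*y + 8) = (y - 5)*(y - 3)*(y - 2)*(y - 4)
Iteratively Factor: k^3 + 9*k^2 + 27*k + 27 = (k + 3)*(k^2 + 6*k + 9) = (k + 3)^2*(k + 3)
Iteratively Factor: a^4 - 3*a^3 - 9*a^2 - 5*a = (a)*(a^3 - 3*a^2 - 9*a - 5) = a*(a + 1)*(a^2 - 4*a - 5) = a*(a + 1)^2*(a - 5)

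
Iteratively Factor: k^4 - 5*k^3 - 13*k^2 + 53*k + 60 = (k + 3)*(k^3 - 8*k^2 + 11*k + 20) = (k - 5)*(k + 3)*(k^2 - 3*k - 4) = (k - 5)*(k - 4)*(k + 3)*(k + 1)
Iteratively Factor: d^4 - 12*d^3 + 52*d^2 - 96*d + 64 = (d - 2)*(d^3 - 10*d^2 + 32*d - 32) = (d - 4)*(d - 2)*(d^2 - 6*d + 8) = (d - 4)*(d - 2)^2*(d - 4)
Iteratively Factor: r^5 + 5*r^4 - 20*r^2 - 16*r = (r + 4)*(r^4 + r^3 - 4*r^2 - 4*r) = r*(r + 4)*(r^3 + r^2 - 4*r - 4) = r*(r + 2)*(r + 4)*(r^2 - r - 2) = r*(r + 1)*(r + 2)*(r + 4)*(r - 2)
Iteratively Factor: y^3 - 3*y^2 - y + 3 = (y - 1)*(y^2 - 2*y - 3) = (y - 3)*(y - 1)*(y + 1)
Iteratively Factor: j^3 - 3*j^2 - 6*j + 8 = (j - 4)*(j^2 + j - 2) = (j - 4)*(j + 2)*(j - 1)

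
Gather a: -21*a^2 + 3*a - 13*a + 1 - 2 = -21*a^2 - 10*a - 1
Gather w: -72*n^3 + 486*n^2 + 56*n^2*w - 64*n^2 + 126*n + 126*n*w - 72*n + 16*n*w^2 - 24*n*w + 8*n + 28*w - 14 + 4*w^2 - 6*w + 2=-72*n^3 + 422*n^2 + 62*n + w^2*(16*n + 4) + w*(56*n^2 + 102*n + 22) - 12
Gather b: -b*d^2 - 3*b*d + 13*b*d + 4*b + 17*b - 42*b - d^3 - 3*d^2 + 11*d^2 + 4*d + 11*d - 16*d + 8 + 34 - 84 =b*(-d^2 + 10*d - 21) - d^3 + 8*d^2 - d - 42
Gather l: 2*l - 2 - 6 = 2*l - 8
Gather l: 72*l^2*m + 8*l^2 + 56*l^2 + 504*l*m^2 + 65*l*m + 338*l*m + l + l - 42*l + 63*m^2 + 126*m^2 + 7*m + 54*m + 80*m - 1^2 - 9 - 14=l^2*(72*m + 64) + l*(504*m^2 + 403*m - 40) + 189*m^2 + 141*m - 24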